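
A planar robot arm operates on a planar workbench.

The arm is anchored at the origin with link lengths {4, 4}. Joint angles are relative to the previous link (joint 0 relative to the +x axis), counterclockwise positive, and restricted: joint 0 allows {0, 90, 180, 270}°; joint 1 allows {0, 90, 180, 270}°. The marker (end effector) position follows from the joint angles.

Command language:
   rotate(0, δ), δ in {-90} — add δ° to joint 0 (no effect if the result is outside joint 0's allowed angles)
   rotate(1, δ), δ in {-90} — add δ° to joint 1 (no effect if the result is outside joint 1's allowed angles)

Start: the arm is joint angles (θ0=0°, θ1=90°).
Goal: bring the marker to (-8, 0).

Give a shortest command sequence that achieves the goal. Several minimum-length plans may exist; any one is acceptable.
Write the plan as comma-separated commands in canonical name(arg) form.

initial: joint angles (θ0=0°, θ1=90°)
t=1 rotate(0, -90) ⇒ joint angles (θ0=270°, θ1=90°)
t=2 rotate(0, -90) ⇒ joint angles (θ0=180°, θ1=90°)
t=3 rotate(1, -90) ⇒ joint angles (θ0=180°, θ1=0°)
nothing shorter than 3 reaches the goal.

rotate(0, -90), rotate(0, -90), rotate(1, -90)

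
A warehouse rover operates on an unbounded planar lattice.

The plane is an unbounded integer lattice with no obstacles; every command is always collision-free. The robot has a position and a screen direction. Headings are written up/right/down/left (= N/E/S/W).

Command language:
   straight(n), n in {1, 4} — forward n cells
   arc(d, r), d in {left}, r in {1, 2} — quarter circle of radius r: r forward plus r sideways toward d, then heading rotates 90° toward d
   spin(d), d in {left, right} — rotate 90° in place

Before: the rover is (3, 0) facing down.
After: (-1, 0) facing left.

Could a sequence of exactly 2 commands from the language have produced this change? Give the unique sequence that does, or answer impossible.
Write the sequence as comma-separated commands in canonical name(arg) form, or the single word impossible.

spin(right), straight(4)

key: order matters: swapping spin(right) and straight(4) lands elsewhere
from: (3, 0) facing down
step 1 (spin(right)): (3, 0) facing left
step 2 (straight(4)): (-1, 0) facing left
uniquely the one of 36 2-step routes that fits.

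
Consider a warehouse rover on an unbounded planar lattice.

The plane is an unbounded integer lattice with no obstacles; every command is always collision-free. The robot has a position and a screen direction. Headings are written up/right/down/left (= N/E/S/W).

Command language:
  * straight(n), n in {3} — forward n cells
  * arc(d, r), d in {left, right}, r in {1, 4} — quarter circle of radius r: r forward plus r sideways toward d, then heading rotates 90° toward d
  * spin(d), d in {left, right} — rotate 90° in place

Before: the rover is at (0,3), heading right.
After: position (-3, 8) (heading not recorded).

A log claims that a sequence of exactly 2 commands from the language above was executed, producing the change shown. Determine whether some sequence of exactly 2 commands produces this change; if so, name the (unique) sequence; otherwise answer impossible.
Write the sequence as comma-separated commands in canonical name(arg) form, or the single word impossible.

arc(left, 1), arc(left, 4)

key: running arc(left, 4) before arc(left, 1) would end elsewhere — order is forced
initial: at (0,3), heading right
t=1 arc(left, 1) ⇒ at (1,4), heading up
t=2 arc(left, 4) ⇒ at (-3,8), heading left
uniquely the one of 49 2-step routes that fits.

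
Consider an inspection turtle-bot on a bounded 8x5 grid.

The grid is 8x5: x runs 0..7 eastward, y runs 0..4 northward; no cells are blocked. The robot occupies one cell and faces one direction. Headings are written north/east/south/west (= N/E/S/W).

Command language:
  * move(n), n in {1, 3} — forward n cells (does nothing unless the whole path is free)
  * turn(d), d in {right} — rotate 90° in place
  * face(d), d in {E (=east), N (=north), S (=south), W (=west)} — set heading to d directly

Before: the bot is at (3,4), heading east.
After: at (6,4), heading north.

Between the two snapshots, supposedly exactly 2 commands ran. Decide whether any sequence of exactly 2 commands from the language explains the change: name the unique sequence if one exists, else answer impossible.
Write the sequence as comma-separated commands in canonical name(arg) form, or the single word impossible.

key: position moved to (6,4) AND the heading swung to N — translation plus rotation needed
initial: at (3,4), heading east
step 1 (move(3)): at (6,4), heading east
step 2 (face(N)): at (6,4), heading north
no other 2-command option fits: unique.

move(3), face(N)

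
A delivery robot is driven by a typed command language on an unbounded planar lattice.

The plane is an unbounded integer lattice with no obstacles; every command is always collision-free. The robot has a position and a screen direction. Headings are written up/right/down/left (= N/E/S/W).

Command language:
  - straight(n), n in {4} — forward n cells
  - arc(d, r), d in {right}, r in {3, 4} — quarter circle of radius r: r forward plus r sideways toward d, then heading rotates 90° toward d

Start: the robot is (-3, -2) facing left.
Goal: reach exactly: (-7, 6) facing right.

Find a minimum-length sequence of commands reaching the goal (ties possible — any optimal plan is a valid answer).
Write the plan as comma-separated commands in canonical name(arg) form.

straight(4), arc(right, 4), arc(right, 4)

start: (-3, -2) facing left
1. straight(4) → (-7, -2) facing left
2. arc(right, 4) → (-11, 2) facing up
3. arc(right, 4) → (-7, 6) facing right
nothing shorter than 3 reaches the goal.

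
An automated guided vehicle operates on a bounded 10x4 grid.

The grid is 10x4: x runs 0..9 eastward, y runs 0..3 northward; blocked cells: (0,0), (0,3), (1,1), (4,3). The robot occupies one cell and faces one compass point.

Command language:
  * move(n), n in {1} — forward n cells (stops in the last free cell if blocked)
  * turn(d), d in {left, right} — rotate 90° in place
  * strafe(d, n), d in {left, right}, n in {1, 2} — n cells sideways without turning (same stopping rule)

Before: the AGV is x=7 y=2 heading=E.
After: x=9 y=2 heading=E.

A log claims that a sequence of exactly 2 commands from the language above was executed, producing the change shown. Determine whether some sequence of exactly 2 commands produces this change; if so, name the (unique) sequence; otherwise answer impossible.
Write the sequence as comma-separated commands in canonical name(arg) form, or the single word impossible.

key: heading stays E — no command in the sequence turns
t0: x=7 y=2 heading=E
t=1 move(1) ⇒ x=8 y=2 heading=E
t=2 move(1) ⇒ x=9 y=2 heading=E
uniquely the one of 49 2-step routes that fits.

move(1), move(1)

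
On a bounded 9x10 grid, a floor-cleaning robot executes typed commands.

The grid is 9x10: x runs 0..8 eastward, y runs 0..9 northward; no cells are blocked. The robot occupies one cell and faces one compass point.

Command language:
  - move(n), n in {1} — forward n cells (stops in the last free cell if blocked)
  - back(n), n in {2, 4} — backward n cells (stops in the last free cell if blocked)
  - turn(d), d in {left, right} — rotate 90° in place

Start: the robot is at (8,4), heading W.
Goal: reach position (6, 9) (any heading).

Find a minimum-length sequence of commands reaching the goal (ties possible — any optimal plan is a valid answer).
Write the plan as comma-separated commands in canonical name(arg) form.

from: at (8,4), heading W
t=1 turn(left) ⇒ at (8,4), heading S
t=2 back(2) ⇒ at (8,6), heading S
t=3 back(4) ⇒ at (8,9), heading S
t=4 turn(left) ⇒ at (8,9), heading E
t=5 back(2) ⇒ at (6,9), heading E
nothing shorter than 5 reaches the goal.

turn(left), back(2), back(4), turn(left), back(2)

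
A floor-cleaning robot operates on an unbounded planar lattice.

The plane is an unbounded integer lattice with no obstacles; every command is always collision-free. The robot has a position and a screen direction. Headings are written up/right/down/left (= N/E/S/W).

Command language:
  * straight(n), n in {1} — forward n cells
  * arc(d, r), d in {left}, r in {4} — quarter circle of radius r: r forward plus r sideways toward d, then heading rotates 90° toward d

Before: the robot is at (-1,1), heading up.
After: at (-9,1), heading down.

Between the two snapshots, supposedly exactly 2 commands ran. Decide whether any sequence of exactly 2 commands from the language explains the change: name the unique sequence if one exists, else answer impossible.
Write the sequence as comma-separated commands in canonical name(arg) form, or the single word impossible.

key: position moved to (-9,1) AND the heading swung to S — translation plus rotation needed
from: at (-1,1), heading up
1. arc(left, 4) → at (-5,5), heading left
2. arc(left, 4) → at (-9,1), heading down
no rival 2-sequence matches.

arc(left, 4), arc(left, 4)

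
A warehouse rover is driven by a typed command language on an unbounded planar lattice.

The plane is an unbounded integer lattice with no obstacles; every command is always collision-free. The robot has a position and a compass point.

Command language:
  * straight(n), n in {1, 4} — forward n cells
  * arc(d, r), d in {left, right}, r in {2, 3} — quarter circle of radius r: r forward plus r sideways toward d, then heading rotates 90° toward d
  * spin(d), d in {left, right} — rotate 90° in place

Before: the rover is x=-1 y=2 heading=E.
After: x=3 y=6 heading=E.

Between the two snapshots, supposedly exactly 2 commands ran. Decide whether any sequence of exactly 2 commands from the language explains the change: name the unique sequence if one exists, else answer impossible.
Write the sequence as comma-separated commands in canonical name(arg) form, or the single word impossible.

arc(left, 2), arc(right, 2)

key: heading stays E — rotations cancel among the 2 commands
begin: x=-1 y=2 heading=E
step 1 (arc(left, 2)): x=1 y=4 heading=N
step 2 (arc(right, 2)): x=3 y=6 heading=E
no rival 2-sequence matches.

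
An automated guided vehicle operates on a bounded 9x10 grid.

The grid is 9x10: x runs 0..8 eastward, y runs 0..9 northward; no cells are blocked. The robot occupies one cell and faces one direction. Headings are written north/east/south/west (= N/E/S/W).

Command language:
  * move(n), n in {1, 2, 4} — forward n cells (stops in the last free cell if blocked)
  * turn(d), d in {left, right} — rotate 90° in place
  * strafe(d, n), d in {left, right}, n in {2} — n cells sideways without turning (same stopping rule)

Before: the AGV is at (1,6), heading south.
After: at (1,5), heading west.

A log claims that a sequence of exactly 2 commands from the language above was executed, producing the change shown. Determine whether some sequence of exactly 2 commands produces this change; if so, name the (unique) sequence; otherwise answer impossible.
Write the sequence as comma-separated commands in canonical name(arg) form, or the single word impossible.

key: order matters: swapping move(1) and turn(right) lands elsewhere
start: at (1,6), heading south
t=1 move(1) ⇒ at (1,5), heading south
t=2 turn(right) ⇒ at (1,5), heading west
all 49 alternatives checked — unique.

move(1), turn(right)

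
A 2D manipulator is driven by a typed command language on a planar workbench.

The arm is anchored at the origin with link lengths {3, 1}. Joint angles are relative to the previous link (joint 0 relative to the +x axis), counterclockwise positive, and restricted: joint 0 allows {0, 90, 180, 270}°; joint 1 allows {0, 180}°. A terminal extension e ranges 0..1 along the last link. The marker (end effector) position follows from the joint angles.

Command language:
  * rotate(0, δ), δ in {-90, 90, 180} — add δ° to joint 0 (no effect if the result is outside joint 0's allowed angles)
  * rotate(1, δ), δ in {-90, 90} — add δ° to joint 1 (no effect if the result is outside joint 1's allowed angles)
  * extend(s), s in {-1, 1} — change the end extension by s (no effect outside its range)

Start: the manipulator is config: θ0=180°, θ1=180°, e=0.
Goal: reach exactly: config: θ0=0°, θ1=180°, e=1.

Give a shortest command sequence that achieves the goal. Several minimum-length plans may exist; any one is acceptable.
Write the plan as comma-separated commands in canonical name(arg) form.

rotate(0, 180), extend(1)

t0: config: θ0=180°, θ1=180°, e=0
1. rotate(0, 180) → config: θ0=0°, θ1=180°, e=0
2. extend(1) → config: θ0=0°, θ1=180°, e=1
no 1-step plan works, so 2 is optimal.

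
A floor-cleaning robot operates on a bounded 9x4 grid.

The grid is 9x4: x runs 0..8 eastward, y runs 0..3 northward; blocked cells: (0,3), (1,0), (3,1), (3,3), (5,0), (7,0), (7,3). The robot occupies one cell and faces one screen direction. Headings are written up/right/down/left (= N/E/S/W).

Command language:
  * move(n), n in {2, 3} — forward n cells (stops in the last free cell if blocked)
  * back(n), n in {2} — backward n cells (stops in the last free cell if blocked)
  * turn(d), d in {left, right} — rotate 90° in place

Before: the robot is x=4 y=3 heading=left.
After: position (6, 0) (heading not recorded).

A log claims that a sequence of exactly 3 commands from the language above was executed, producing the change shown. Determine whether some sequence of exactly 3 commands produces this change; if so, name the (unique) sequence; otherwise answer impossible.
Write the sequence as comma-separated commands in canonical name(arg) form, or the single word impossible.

key: running move(3) before back(2) would end elsewhere — order is forced
t0: x=4 y=3 heading=left
t=1 back(2) ⇒ x=6 y=3 heading=left
t=2 turn(left) ⇒ x=6 y=3 heading=down
t=3 move(3) ⇒ x=6 y=0 heading=down
uniquely the one of 125 3-step routes that fits.

back(2), turn(left), move(3)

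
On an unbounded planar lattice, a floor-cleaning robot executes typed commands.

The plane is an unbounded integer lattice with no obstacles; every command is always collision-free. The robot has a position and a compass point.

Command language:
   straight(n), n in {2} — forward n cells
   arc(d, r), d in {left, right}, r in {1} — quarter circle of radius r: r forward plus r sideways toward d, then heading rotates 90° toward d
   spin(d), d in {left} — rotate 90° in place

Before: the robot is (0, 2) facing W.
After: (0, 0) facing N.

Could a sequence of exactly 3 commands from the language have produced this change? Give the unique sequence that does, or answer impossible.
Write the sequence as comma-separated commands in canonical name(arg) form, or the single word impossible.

key: position moved to (0,0) AND the heading swung to N — translation plus rotation needed
begin: (0, 2) facing W
t=1 arc(left, 1) ⇒ (-1, 1) facing S
t=2 arc(left, 1) ⇒ (0, 0) facing E
t=3 spin(left) ⇒ (0, 0) facing N
no rival 3-sequence matches.

arc(left, 1), arc(left, 1), spin(left)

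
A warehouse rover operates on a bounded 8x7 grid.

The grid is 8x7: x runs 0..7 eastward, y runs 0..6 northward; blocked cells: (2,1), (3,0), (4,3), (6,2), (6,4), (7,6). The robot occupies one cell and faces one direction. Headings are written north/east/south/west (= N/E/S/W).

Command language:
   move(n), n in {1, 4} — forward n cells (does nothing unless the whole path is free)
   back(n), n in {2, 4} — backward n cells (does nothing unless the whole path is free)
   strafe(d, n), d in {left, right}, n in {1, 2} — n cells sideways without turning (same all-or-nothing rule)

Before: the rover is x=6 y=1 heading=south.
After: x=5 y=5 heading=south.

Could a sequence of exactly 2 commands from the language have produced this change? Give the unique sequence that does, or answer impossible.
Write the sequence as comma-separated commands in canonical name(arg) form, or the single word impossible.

key: order matters: swapping strafe(right, 1) and back(4) lands elsewhere
start: x=6 y=1 heading=south
1. strafe(right, 1) → x=5 y=1 heading=south
2. back(4) → x=5 y=5 heading=south
uniquely the one of 64 2-step routes that fits.

strafe(right, 1), back(4)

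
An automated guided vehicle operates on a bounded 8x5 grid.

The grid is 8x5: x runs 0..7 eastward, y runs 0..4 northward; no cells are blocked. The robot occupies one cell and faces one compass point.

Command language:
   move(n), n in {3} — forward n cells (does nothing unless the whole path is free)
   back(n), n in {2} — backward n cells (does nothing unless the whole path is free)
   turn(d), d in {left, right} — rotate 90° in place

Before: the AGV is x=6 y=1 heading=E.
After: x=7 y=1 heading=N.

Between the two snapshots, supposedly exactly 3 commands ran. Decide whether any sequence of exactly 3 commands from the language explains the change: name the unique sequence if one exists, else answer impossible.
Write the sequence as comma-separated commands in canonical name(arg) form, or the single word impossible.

key: position moved to (7,1) AND the heading swung to N — translation plus rotation needed
t0: x=6 y=1 heading=E
t=1 back(2) ⇒ x=4 y=1 heading=E
t=2 move(3) ⇒ x=7 y=1 heading=E
t=3 turn(left) ⇒ x=7 y=1 heading=N
uniquely the one of 64 3-step routes that fits.

back(2), move(3), turn(left)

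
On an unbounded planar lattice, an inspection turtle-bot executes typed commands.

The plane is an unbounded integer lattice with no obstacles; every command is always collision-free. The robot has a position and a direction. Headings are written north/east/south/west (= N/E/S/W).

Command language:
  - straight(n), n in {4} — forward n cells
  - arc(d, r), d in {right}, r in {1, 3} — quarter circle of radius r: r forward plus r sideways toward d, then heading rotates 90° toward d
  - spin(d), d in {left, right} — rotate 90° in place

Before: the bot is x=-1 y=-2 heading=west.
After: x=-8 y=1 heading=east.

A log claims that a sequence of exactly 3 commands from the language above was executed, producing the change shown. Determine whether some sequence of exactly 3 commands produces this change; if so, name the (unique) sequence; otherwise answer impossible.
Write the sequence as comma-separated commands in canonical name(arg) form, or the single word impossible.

straight(4), arc(right, 3), spin(right)

key: position moved to (-8,1) AND the heading swung to E — translation plus rotation needed
begin: x=-1 y=-2 heading=west
1. straight(4) → x=-5 y=-2 heading=west
2. arc(right, 3) → x=-8 y=1 heading=north
3. spin(right) → x=-8 y=1 heading=east
no rival 3-sequence matches.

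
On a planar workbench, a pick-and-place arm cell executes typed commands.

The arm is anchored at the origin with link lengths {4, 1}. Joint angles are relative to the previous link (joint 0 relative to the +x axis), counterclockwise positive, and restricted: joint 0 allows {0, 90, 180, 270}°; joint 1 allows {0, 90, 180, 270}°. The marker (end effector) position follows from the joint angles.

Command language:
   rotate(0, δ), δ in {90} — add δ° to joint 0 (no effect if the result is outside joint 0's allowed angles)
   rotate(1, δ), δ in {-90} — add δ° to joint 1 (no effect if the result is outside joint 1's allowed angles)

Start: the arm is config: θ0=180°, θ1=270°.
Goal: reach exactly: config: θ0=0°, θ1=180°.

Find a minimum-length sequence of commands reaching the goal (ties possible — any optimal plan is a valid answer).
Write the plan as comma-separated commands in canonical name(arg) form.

t0: config: θ0=180°, θ1=270°
t=1 rotate(1, -90) ⇒ config: θ0=180°, θ1=180°
t=2 rotate(0, 90) ⇒ config: θ0=270°, θ1=180°
t=3 rotate(0, 90) ⇒ config: θ0=0°, θ1=180°
nothing shorter than 3 reaches the goal.

rotate(1, -90), rotate(0, 90), rotate(0, 90)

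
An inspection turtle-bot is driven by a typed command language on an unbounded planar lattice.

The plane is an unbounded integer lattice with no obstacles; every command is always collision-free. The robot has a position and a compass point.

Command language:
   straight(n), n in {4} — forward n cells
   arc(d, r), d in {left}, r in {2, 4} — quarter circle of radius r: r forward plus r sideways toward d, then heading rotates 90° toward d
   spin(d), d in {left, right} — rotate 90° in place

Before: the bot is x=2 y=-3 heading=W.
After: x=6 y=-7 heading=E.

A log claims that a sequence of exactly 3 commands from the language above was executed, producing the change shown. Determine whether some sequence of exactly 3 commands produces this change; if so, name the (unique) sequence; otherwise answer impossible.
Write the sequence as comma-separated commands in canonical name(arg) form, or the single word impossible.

arc(left, 2), arc(left, 2), straight(4)

key: order matters: swapping arc(left, 2) and straight(4) lands elsewhere
from: x=2 y=-3 heading=W
1. arc(left, 2) → x=0 y=-5 heading=S
2. arc(left, 2) → x=2 y=-7 heading=E
3. straight(4) → x=6 y=-7 heading=E
all 125 alternatives checked — unique.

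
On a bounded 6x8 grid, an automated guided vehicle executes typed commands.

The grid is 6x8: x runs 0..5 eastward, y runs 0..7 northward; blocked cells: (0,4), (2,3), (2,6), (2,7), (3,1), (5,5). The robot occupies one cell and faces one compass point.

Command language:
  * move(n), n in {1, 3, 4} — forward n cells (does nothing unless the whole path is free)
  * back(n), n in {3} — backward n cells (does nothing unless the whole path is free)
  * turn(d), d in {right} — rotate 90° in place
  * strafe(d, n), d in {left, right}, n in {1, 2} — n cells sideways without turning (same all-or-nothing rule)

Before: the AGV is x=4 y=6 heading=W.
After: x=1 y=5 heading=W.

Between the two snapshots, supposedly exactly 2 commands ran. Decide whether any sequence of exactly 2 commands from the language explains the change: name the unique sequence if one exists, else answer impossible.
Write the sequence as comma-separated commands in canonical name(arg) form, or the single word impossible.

strafe(left, 1), move(3)

key: running move(3) before strafe(left, 1) would end elsewhere — order is forced
begin: x=4 y=6 heading=W
t=1 strafe(left, 1) ⇒ x=4 y=5 heading=W
t=2 move(3) ⇒ x=1 y=5 heading=W
uniquely the one of 81 2-step routes that fits.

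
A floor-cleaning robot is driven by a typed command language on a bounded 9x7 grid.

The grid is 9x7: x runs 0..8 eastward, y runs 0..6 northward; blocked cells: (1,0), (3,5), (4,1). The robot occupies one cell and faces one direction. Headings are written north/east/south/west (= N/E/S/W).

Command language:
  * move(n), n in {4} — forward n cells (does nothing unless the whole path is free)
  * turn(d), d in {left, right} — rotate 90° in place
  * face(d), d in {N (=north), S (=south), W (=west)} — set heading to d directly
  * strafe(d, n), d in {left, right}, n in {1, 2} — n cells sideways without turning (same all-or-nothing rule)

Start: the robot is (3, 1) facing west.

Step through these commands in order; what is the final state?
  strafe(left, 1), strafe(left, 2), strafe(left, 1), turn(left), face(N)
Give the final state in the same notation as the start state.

begin: (3, 1) facing west
1. strafe(left, 1) → (3, 0) facing west
2. strafe(left, 2) → (3, 0) facing west
3. strafe(left, 1) → (3, 0) facing west
4. turn(left) → (3, 0) facing south
5. face(N) → (3, 0) facing north

(3, 0) facing north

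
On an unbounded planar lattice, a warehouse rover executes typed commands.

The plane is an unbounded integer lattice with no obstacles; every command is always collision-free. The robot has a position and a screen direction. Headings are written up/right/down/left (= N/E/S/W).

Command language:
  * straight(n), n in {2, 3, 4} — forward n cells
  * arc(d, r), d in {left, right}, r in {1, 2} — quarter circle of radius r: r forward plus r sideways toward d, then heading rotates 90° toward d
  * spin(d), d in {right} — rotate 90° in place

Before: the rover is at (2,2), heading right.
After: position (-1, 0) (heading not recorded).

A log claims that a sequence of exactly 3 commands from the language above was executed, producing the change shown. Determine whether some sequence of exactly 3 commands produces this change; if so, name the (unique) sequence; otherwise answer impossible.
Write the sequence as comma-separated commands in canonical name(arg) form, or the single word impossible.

arc(right, 1), arc(right, 1), straight(3)

key: running straight(3) before arc(right, 1) would end elsewhere — order is forced
initial: at (2,2), heading right
1. arc(right, 1) → at (3,1), heading down
2. arc(right, 1) → at (2,0), heading left
3. straight(3) → at (-1,0), heading left
all 512 alternatives checked — unique.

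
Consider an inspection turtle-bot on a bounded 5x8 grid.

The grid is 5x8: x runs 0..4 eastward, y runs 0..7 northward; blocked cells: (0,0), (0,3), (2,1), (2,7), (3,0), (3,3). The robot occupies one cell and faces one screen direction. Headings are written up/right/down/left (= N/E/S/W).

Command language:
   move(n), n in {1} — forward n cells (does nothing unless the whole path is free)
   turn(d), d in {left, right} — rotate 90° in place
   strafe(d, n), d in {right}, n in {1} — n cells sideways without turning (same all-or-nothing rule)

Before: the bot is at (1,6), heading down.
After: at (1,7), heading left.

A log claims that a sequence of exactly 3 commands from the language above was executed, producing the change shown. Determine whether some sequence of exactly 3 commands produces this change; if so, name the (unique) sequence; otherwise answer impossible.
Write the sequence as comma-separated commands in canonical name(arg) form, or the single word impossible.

key: cell and facing (now W) both changed — the 3 commands mix motion and turning
begin: at (1,6), heading down
1. turn(right) → at (1,6), heading left
2. strafe(right, 1) → at (1,7), heading left
3. strafe(right, 1) → at (1,7), heading left
no other 3-command option fits: unique.

turn(right), strafe(right, 1), strafe(right, 1)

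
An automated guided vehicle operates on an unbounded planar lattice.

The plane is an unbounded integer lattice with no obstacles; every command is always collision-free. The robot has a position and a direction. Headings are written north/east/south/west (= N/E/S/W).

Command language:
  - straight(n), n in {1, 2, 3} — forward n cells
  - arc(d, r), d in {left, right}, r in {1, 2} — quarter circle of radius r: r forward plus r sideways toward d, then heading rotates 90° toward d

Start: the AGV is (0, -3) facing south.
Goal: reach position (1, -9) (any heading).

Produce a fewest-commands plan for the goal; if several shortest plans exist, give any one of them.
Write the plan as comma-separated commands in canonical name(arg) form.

from: (0, -3) facing south
step 1 (straight(3)): (0, -6) facing south
step 2 (straight(2)): (0, -8) facing south
step 3 (arc(left, 1)): (1, -9) facing east
no 2-step plan works, so 3 is optimal.

straight(3), straight(2), arc(left, 1)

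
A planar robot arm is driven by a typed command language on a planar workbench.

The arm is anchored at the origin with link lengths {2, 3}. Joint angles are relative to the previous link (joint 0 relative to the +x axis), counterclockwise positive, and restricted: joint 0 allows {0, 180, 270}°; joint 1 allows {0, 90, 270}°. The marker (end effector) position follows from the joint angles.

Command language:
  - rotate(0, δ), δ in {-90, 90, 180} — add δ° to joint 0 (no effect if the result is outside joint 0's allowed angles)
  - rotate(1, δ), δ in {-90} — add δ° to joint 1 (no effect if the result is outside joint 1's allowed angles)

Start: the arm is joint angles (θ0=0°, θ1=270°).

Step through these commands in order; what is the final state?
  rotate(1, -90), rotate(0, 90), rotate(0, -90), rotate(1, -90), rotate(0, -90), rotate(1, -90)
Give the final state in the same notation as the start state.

begin: joint angles (θ0=0°, θ1=270°)
[1] after rotate(1, -90): joint angles (θ0=0°, θ1=270°)
[2] after rotate(0, 90): joint angles (θ0=0°, θ1=270°)
[3] after rotate(0, -90): joint angles (θ0=270°, θ1=270°)
[4] after rotate(1, -90): joint angles (θ0=270°, θ1=270°)
[5] after rotate(0, -90): joint angles (θ0=180°, θ1=270°)
[6] after rotate(1, -90): joint angles (θ0=180°, θ1=270°)

joint angles (θ0=180°, θ1=270°)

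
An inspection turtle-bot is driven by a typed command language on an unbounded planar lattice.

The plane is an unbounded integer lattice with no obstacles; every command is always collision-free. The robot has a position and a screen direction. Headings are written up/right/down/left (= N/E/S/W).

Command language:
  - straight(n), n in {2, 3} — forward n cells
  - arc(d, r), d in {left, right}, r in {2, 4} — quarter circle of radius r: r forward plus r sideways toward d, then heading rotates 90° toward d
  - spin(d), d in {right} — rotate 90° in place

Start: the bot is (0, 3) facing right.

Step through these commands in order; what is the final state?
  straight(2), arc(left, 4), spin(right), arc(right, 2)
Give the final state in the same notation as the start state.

initial: (0, 3) facing right
[1] after straight(2): (2, 3) facing right
[2] after arc(left, 4): (6, 7) facing up
[3] after spin(right): (6, 7) facing right
[4] after arc(right, 2): (8, 5) facing down

(8, 5) facing down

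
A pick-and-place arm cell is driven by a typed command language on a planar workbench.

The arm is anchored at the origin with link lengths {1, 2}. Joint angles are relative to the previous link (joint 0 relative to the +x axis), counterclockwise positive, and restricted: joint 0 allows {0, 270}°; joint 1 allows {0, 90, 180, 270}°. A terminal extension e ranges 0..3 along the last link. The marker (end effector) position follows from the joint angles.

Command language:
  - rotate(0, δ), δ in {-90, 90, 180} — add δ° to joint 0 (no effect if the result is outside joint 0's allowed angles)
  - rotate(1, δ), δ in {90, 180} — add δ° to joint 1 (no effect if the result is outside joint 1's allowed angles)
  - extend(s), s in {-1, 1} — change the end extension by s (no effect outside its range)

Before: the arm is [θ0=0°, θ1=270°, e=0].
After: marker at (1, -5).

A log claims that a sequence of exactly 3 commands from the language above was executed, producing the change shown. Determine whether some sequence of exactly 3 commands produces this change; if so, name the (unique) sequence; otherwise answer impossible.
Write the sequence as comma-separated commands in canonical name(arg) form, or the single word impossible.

extend(1), extend(1), extend(1)

begin: [θ0=0°, θ1=270°, e=0]
1. extend(1) → [θ0=0°, θ1=270°, e=1]
2. extend(1) → [θ0=0°, θ1=270°, e=2]
3. extend(1) → [θ0=0°, θ1=270°, e=3]
uniquely the one of 343 3-step routes that fits.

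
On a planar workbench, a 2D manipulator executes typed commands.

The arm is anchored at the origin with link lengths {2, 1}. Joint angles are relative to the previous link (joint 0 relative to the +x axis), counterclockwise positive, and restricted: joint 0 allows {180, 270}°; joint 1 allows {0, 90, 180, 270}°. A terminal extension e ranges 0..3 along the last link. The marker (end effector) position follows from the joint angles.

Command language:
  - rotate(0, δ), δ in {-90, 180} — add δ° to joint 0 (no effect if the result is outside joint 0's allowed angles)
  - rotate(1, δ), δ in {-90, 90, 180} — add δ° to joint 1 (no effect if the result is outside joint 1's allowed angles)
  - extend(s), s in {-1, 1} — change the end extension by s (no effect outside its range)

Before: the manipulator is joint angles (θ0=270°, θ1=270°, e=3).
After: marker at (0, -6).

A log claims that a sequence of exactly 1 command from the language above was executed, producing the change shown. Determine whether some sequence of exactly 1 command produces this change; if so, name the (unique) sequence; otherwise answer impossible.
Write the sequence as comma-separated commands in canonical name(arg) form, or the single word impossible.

rotate(1, 90)

begin: joint angles (θ0=270°, θ1=270°, e=3)
t=1 rotate(1, 90) ⇒ joint angles (θ0=270°, θ1=0°, e=3)
all 7 alternatives checked — unique.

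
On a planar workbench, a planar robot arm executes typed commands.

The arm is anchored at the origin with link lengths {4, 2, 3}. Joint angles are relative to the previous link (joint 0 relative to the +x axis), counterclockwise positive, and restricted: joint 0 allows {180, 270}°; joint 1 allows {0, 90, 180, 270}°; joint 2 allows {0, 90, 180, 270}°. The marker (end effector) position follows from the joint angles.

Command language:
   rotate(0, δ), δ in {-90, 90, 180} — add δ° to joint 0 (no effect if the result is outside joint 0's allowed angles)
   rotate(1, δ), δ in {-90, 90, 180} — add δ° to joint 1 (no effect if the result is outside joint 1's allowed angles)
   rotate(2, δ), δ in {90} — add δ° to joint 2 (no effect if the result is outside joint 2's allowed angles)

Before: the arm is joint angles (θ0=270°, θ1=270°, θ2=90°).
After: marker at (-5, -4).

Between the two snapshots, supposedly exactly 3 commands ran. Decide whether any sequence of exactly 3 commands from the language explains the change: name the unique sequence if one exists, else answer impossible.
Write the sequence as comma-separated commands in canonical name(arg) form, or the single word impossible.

begin: joint angles (θ0=270°, θ1=270°, θ2=90°)
t=1 rotate(2, 90) ⇒ joint angles (θ0=270°, θ1=270°, θ2=180°)
t=2 rotate(2, 90) ⇒ joint angles (θ0=270°, θ1=270°, θ2=270°)
t=3 rotate(2, 90) ⇒ joint angles (θ0=270°, θ1=270°, θ2=0°)
all 343 alternatives checked — unique.

rotate(2, 90), rotate(2, 90), rotate(2, 90)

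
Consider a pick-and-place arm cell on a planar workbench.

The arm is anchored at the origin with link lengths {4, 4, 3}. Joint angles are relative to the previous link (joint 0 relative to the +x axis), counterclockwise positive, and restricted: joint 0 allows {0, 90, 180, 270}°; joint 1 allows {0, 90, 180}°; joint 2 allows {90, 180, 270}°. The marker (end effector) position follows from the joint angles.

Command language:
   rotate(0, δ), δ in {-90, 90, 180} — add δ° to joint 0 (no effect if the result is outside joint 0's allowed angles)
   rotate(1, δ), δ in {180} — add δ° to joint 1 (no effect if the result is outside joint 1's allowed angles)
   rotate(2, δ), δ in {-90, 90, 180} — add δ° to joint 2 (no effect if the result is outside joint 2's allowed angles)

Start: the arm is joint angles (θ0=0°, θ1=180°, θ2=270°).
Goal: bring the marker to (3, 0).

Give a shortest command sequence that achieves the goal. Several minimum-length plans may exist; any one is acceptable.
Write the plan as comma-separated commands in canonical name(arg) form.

rotate(0, -90)

begin: joint angles (θ0=0°, θ1=180°, θ2=270°)
1. rotate(0, -90) → joint angles (θ0=270°, θ1=180°, θ2=270°)
nothing shorter than 1 reaches the goal.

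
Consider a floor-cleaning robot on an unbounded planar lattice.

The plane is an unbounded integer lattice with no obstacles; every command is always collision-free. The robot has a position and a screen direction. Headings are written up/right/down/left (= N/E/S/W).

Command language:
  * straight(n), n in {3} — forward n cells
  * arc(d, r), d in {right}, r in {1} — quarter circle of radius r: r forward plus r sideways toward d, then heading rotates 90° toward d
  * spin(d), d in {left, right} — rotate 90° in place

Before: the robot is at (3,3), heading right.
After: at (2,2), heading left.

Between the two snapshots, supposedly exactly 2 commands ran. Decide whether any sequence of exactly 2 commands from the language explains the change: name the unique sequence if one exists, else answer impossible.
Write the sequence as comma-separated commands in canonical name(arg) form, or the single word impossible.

spin(right), arc(right, 1)

key: running arc(right, 1) before spin(right) would end elsewhere — order is forced
begin: at (3,3), heading right
[1] after spin(right): at (3,3), heading down
[2] after arc(right, 1): at (2,2), heading left
uniquely the one of 16 2-step routes that fits.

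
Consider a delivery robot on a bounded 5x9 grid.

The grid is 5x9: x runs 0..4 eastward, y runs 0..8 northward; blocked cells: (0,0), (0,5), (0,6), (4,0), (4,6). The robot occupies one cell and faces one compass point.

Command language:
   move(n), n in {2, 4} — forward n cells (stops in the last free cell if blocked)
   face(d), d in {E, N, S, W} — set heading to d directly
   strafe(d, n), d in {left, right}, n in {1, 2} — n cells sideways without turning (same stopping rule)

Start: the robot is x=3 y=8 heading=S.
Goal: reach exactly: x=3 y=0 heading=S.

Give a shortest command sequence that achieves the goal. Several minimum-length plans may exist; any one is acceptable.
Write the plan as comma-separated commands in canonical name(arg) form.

begin: x=3 y=8 heading=S
[1] after move(4): x=3 y=4 heading=S
[2] after move(4): x=3 y=0 heading=S
no 1-step plan works, so 2 is optimal.

move(4), move(4)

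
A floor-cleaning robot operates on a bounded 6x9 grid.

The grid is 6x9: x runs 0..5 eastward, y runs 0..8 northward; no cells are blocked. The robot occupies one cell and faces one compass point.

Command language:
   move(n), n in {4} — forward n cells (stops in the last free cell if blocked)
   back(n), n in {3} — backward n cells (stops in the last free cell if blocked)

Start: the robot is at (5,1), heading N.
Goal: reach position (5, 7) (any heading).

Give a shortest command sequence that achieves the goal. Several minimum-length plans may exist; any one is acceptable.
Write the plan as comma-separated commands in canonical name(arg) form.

begin: at (5,1), heading N
t=1 move(4) ⇒ at (5,5), heading N
t=2 back(3) ⇒ at (5,2), heading N
t=3 move(4) ⇒ at (5,6), heading N
t=4 back(3) ⇒ at (5,3), heading N
t=5 move(4) ⇒ at (5,7), heading N
nothing shorter than 5 reaches the goal.

move(4), back(3), move(4), back(3), move(4)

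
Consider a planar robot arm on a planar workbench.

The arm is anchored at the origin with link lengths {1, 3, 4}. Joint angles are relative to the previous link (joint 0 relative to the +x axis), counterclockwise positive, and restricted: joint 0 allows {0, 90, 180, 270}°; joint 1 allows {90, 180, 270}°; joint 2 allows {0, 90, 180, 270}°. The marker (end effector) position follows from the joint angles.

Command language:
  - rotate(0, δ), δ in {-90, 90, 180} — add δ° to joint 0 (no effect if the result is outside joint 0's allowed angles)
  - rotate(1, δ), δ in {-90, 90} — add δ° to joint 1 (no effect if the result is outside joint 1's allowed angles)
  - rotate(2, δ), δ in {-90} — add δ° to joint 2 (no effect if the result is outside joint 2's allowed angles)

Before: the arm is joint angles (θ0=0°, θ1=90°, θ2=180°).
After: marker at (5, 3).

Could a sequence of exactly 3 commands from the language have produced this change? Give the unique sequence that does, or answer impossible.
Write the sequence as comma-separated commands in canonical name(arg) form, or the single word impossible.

rotate(2, -90), rotate(2, -90), rotate(2, -90)

initial: joint angles (θ0=0°, θ1=90°, θ2=180°)
t=1 rotate(2, -90) ⇒ joint angles (θ0=0°, θ1=90°, θ2=90°)
t=2 rotate(2, -90) ⇒ joint angles (θ0=0°, θ1=90°, θ2=0°)
t=3 rotate(2, -90) ⇒ joint angles (θ0=0°, θ1=90°, θ2=270°)
no rival 3-sequence matches.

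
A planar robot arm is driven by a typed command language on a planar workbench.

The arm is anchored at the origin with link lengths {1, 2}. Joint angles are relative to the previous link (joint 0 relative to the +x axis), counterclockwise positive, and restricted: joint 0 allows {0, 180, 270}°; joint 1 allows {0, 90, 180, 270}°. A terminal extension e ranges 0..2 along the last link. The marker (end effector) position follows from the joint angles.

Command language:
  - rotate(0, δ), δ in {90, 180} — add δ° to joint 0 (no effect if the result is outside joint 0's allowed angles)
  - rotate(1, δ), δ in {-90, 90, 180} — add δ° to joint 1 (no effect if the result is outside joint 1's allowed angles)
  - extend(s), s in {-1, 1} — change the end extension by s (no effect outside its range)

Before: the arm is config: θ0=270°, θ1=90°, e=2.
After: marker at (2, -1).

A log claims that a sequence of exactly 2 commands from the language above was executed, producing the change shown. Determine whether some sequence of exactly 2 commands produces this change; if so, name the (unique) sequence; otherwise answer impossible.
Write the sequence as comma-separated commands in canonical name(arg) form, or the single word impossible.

from: config: θ0=270°, θ1=90°, e=2
t=1 extend(-1) ⇒ config: θ0=270°, θ1=90°, e=1
t=2 extend(-1) ⇒ config: θ0=270°, θ1=90°, e=0
all 49 alternatives checked — unique.

extend(-1), extend(-1)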